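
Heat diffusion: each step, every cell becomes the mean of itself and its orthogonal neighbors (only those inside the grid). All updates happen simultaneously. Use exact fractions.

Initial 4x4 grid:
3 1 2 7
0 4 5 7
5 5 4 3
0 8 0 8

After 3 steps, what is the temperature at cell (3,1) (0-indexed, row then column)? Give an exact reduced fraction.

Answer: 27191/7200

Derivation:
Step 1: cell (3,1) = 13/4
Step 2: cell (3,1) = 1067/240
Step 3: cell (3,1) = 27191/7200
Full grid after step 3:
  1063/432 22571/7200 27923/7200 10109/2160
  10903/3600 3889/1200 25811/6000 8357/1800
  11743/3600 23993/6000 24631/6000 1721/360
  8327/2160 27191/7200 6371/1440 9409/2160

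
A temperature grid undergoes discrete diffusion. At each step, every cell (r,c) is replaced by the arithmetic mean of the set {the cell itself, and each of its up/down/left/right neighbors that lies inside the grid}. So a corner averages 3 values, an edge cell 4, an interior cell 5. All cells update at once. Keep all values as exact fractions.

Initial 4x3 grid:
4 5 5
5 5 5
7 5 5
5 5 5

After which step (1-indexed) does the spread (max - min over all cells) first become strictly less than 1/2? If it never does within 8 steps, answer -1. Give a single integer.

Answer: 3

Derivation:
Step 1: max=17/3, min=14/3, spread=1
Step 2: max=1309/240, min=233/48, spread=3/5
Step 3: max=11599/2160, min=709/144, spread=241/540
  -> spread < 1/2 first at step 3
Step 4: max=342589/64800, min=71437/14400, spread=8449/25920
Step 5: max=10216423/1944000, min=12907369/2592000, spread=428717/1555200
Step 6: max=304420201/58320000, min=778539211/155520000, spread=3989759/18662400
Step 7: max=9095960317/1749600000, min=1735952587/345600000, spread=196928221/1119744000
Step 8: max=135944458457/26244000000, min=2821550015291/559872000000, spread=1886362363/13436928000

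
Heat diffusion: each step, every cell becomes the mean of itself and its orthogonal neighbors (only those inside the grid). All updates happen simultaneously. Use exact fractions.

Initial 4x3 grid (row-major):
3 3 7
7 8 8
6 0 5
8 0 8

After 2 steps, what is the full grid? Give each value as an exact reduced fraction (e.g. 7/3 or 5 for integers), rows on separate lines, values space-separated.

After step 1:
  13/3 21/4 6
  6 26/5 7
  21/4 19/5 21/4
  14/3 4 13/3
After step 2:
  187/36 1247/240 73/12
  1247/240 109/20 469/80
  1183/240 47/10 1223/240
  167/36 21/5 163/36

Answer: 187/36 1247/240 73/12
1247/240 109/20 469/80
1183/240 47/10 1223/240
167/36 21/5 163/36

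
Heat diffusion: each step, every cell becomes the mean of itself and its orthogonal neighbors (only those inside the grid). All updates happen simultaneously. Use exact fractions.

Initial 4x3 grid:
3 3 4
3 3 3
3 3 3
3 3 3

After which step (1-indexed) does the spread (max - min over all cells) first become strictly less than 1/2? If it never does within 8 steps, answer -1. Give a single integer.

Answer: 1

Derivation:
Step 1: max=10/3, min=3, spread=1/3
  -> spread < 1/2 first at step 1
Step 2: max=59/18, min=3, spread=5/18
Step 3: max=689/216, min=3, spread=41/216
Step 4: max=81977/25920, min=3, spread=4217/25920
Step 5: max=4874749/1555200, min=21679/7200, spread=38417/311040
Step 6: max=291136211/93312000, min=434597/144000, spread=1903471/18662400
Step 7: max=17397149089/5598720000, min=13075759/4320000, spread=18038617/223948800
Step 8: max=1041037782851/335923200000, min=1179326759/388800000, spread=883978523/13436928000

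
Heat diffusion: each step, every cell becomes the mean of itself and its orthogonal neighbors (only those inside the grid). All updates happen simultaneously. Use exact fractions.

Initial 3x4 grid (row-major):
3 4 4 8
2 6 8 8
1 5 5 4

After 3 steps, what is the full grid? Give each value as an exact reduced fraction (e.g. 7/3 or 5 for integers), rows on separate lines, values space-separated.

Answer: 547/144 10979/2400 41107/7200 13477/2160
13211/3600 1711/375 4207/750 22441/3600
1595/432 31687/7200 39157/7200 12847/2160

Derivation:
After step 1:
  3 17/4 6 20/3
  3 5 31/5 7
  8/3 17/4 11/2 17/3
After step 2:
  41/12 73/16 1387/240 59/9
  41/12 227/50 297/50 383/60
  119/36 209/48 1297/240 109/18
After step 3:
  547/144 10979/2400 41107/7200 13477/2160
  13211/3600 1711/375 4207/750 22441/3600
  1595/432 31687/7200 39157/7200 12847/2160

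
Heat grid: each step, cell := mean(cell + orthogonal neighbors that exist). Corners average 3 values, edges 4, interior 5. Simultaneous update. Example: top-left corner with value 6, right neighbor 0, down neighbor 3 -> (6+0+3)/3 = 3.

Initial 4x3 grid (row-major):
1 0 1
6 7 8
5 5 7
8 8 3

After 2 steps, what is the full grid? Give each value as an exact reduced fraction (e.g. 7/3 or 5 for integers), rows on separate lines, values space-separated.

Answer: 28/9 767/240 11/3
1097/240 487/100 197/40
483/80 587/100 239/40
19/3 127/20 71/12

Derivation:
After step 1:
  7/3 9/4 3
  19/4 26/5 23/4
  6 32/5 23/4
  7 6 6
After step 2:
  28/9 767/240 11/3
  1097/240 487/100 197/40
  483/80 587/100 239/40
  19/3 127/20 71/12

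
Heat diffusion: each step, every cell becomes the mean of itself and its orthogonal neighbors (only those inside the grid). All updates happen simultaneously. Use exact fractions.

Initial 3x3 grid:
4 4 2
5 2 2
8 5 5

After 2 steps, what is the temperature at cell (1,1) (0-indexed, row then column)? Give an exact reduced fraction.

Answer: 191/50

Derivation:
Step 1: cell (1,1) = 18/5
Step 2: cell (1,1) = 191/50
Full grid after step 2:
  145/36 17/5 101/36
  1121/240 191/50 781/240
  21/4 93/20 47/12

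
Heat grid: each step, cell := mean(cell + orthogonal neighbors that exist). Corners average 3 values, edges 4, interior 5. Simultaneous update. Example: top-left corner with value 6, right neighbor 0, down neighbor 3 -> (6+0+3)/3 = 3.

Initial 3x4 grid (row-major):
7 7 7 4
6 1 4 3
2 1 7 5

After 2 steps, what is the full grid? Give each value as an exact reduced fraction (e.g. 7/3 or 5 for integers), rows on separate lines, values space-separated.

After step 1:
  20/3 11/2 11/2 14/3
  4 19/5 22/5 4
  3 11/4 17/4 5
After step 2:
  97/18 161/30 301/60 85/18
  131/30 409/100 439/100 271/60
  13/4 69/20 41/10 53/12

Answer: 97/18 161/30 301/60 85/18
131/30 409/100 439/100 271/60
13/4 69/20 41/10 53/12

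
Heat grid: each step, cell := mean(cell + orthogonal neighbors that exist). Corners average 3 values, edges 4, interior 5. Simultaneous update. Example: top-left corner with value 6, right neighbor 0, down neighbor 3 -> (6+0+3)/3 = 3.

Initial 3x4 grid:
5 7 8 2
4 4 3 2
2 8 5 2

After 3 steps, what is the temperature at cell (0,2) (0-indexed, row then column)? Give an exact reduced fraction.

Step 1: cell (0,2) = 5
Step 2: cell (0,2) = 97/20
Step 3: cell (0,2) = 1369/300
Full grid after step 3:
  10907/2160 18073/3600 1369/300 961/240
  22769/4800 2399/500 4303/1000 5873/1600
  2503/540 32671/7200 9877/2400 433/120

Answer: 1369/300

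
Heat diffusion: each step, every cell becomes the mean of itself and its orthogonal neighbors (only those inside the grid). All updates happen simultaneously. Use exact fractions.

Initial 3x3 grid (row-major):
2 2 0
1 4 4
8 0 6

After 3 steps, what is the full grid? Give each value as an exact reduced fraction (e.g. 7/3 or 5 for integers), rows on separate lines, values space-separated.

Answer: 5107/2160 2279/900 289/120
43439/14400 5531/2000 22007/7200
773/240 25157/7200 1763/540

Derivation:
After step 1:
  5/3 2 2
  15/4 11/5 7/2
  3 9/2 10/3
After step 2:
  89/36 59/30 5/2
  637/240 319/100 331/120
  15/4 391/120 34/9
After step 3:
  5107/2160 2279/900 289/120
  43439/14400 5531/2000 22007/7200
  773/240 25157/7200 1763/540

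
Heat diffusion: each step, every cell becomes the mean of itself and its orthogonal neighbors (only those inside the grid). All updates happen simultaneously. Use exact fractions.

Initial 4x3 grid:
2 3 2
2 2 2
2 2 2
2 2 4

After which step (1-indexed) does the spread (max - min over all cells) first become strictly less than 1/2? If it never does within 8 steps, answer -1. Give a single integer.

Answer: 3

Derivation:
Step 1: max=8/3, min=2, spread=2/3
Step 2: max=23/9, min=2, spread=5/9
Step 3: max=257/108, min=947/450, spread=743/2700
  -> spread < 1/2 first at step 3
Step 4: max=151837/64800, min=38587/18000, spread=64619/324000
Step 5: max=8912753/3888000, min=3501917/1620000, spread=2540761/19440000
Step 6: max=530800807/233280000, min=1015757239/466560000, spread=73351/746496
Step 7: max=31591468613/13996800000, min=61205845301/27993600000, spread=79083677/1119744000
Step 8: max=1888101478567/839808000000, min=3679716793759/1679616000000, spread=771889307/13436928000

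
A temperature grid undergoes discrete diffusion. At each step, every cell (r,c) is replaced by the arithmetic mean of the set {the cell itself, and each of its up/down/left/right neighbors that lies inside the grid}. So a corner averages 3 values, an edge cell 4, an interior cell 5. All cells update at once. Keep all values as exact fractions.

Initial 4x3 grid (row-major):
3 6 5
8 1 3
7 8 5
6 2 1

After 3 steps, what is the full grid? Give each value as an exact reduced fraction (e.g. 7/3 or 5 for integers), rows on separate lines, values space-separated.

Answer: 10987/2160 64351/14400 4751/1080
18179/3600 14647/3000 29683/7200
3259/600 3413/750 30583/7200
3607/720 66461/14400 2089/540

Derivation:
After step 1:
  17/3 15/4 14/3
  19/4 26/5 7/2
  29/4 23/5 17/4
  5 17/4 8/3
After step 2:
  85/18 1157/240 143/36
  343/60 109/25 1057/240
  27/5 511/100 901/240
  11/2 991/240 67/18
After step 3:
  10987/2160 64351/14400 4751/1080
  18179/3600 14647/3000 29683/7200
  3259/600 3413/750 30583/7200
  3607/720 66461/14400 2089/540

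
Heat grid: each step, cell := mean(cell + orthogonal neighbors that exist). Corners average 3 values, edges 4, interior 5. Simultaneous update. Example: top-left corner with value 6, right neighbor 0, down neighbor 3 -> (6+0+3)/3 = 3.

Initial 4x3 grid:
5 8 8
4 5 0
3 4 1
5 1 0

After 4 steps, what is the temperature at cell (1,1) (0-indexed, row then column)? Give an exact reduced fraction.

Answer: 16319/4000

Derivation:
Step 1: cell (1,1) = 21/5
Step 2: cell (1,1) = 17/4
Step 3: cell (1,1) = 829/200
Step 4: cell (1,1) = 16319/4000
Full grid after step 4:
  31639/6480 137189/28800 29189/6480
  186491/43200 16319/4000 163141/43200
  16747/4800 112721/36000 120773/43200
  2153/720 223681/86400 14887/6480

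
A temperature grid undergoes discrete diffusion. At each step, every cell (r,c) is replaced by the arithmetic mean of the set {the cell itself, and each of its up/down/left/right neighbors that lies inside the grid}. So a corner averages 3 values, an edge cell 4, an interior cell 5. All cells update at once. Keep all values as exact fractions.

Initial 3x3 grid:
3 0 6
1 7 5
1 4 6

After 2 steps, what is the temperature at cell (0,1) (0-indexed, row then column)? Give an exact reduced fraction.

Answer: 31/10

Derivation:
Step 1: cell (0,1) = 4
Step 2: cell (0,1) = 31/10
Full grid after step 2:
  25/9 31/10 41/9
  73/30 209/50 271/60
  19/6 149/40 31/6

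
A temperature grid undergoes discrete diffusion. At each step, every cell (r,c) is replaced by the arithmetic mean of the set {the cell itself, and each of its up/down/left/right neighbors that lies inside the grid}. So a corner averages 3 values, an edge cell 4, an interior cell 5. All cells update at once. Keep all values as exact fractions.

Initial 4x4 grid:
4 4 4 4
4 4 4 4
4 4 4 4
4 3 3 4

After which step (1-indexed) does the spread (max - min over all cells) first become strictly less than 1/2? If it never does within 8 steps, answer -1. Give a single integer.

Answer: 2

Derivation:
Step 1: max=4, min=7/2, spread=1/2
Step 2: max=4, min=217/60, spread=23/60
  -> spread < 1/2 first at step 2
Step 3: max=4, min=6649/1800, spread=551/1800
Step 4: max=896/225, min=40337/10800, spread=2671/10800
Step 5: max=357257/90000, min=6097573/1620000, spread=333053/1620000
Step 6: max=534227/135000, min=183926257/48600000, spread=8395463/48600000
Step 7: max=106526993/27000000, min=5541012049/1458000000, spread=211445573/1458000000
Step 8: max=4780923853/1215000000, min=6671251453/1749600000, spread=5331972383/43740000000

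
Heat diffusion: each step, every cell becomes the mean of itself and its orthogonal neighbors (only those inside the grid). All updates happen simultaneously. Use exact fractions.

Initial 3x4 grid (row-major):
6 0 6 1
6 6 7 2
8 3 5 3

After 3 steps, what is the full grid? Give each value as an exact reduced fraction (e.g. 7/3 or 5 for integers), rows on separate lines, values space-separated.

After step 1:
  4 9/2 7/2 3
  13/2 22/5 26/5 13/4
  17/3 11/2 9/2 10/3
After step 2:
  5 41/10 81/20 13/4
  617/120 261/50 417/100 887/240
  53/9 301/60 139/30 133/36
After step 3:
  1709/360 1837/400 1557/400 2639/720
  38251/7200 14189/3000 26123/6000 53317/14400
  5777/1080 18683/3600 15763/3600 8657/2160

Answer: 1709/360 1837/400 1557/400 2639/720
38251/7200 14189/3000 26123/6000 53317/14400
5777/1080 18683/3600 15763/3600 8657/2160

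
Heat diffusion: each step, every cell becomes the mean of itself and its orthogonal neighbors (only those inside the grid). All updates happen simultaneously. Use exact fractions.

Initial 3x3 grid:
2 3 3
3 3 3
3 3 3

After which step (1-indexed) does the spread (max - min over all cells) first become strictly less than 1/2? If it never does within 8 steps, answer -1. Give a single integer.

Answer: 1

Derivation:
Step 1: max=3, min=8/3, spread=1/3
  -> spread < 1/2 first at step 1
Step 2: max=3, min=49/18, spread=5/18
Step 3: max=3, min=607/216, spread=41/216
Step 4: max=1069/360, min=36749/12960, spread=347/2592
Step 5: max=10643/3600, min=2225863/777600, spread=2921/31104
Step 6: max=1270517/432000, min=134139461/46656000, spread=24611/373248
Step 7: max=28503259/9720000, min=8079357967/2799360000, spread=207329/4478976
Step 8: max=1516398401/518400000, min=485854847549/167961600000, spread=1746635/53747712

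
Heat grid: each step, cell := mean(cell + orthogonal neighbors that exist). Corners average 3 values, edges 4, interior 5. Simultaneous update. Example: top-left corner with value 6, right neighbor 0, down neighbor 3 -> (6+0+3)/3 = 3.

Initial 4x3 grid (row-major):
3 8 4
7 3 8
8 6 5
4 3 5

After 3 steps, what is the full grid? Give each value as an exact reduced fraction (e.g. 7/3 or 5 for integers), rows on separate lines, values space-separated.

After step 1:
  6 9/2 20/3
  21/4 32/5 5
  25/4 5 6
  5 9/2 13/3
After step 2:
  21/4 707/120 97/18
  239/40 523/100 361/60
  43/8 563/100 61/12
  21/4 113/24 89/18
After step 3:
  1027/180 39169/7200 6227/1080
  2183/400 8623/1500 19547/3600
  2223/400 1952/375 19507/3600
  46/9 36959/7200 1061/216

Answer: 1027/180 39169/7200 6227/1080
2183/400 8623/1500 19547/3600
2223/400 1952/375 19507/3600
46/9 36959/7200 1061/216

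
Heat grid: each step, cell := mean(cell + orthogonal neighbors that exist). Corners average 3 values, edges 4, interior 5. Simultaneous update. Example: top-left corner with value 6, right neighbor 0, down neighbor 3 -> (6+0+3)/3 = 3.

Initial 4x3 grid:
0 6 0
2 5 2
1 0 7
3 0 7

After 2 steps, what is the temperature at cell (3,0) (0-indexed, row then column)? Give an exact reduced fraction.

Step 1: cell (3,0) = 4/3
Step 2: cell (3,0) = 16/9
Full grid after step 2:
  89/36 133/48 107/36
  55/24 277/100 79/24
  223/120 68/25 443/120
  16/9 111/40 67/18

Answer: 16/9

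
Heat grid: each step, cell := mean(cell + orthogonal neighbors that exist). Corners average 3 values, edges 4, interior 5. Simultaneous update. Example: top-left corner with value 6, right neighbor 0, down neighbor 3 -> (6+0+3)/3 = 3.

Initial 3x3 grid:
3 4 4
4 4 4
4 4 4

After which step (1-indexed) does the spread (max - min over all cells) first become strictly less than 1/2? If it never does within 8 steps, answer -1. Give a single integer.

Answer: 1

Derivation:
Step 1: max=4, min=11/3, spread=1/3
  -> spread < 1/2 first at step 1
Step 2: max=4, min=67/18, spread=5/18
Step 3: max=4, min=823/216, spread=41/216
Step 4: max=1429/360, min=49709/12960, spread=347/2592
Step 5: max=14243/3600, min=3003463/777600, spread=2921/31104
Step 6: max=1702517/432000, min=180795461/46656000, spread=24611/373248
Step 7: max=38223259/9720000, min=10878717967/2799360000, spread=207329/4478976
Step 8: max=2034798401/518400000, min=653816447549/167961600000, spread=1746635/53747712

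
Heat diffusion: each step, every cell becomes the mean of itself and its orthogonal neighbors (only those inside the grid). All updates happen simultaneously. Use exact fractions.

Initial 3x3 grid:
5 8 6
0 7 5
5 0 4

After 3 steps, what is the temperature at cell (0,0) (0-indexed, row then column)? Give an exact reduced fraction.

Step 1: cell (0,0) = 13/3
Step 2: cell (0,0) = 181/36
Step 3: cell (0,0) = 1999/432
Full grid after step 3:
  1999/432 7661/1440 145/27
  4019/960 5179/1200 7141/1440
  1445/432 697/180 289/72

Answer: 1999/432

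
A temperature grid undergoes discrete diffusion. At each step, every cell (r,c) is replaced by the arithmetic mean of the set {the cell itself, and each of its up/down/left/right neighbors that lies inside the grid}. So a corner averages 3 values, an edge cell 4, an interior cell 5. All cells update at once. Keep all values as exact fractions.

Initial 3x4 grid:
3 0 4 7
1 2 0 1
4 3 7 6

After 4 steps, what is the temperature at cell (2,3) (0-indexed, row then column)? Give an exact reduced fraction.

Answer: 46823/12960

Derivation:
Step 1: cell (2,3) = 14/3
Step 2: cell (2,3) = 73/18
Step 3: cell (2,3) = 4199/1080
Step 4: cell (2,3) = 46823/12960
Full grid after step 4:
  28891/12960 3209/1350 263/90 4637/1440
  67817/28800 10783/4000 110537/36000 60329/17280
  35201/12960 31397/10800 7357/2160 46823/12960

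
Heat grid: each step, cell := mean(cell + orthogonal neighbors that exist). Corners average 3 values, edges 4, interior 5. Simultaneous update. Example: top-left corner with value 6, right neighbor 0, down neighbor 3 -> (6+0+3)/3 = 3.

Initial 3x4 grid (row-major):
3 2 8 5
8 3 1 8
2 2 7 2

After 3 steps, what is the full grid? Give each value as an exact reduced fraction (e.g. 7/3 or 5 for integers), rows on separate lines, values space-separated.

After step 1:
  13/3 4 4 7
  4 16/5 27/5 4
  4 7/2 3 17/3
After step 2:
  37/9 233/60 51/10 5
  233/60 201/50 98/25 331/60
  23/6 137/40 527/120 38/9
After step 3:
  1069/270 15403/3600 5371/1200 937/180
  14263/3600 11479/3000 13769/3000 16793/3600
  1337/360 1567/400 14363/3600 5087/1080

Answer: 1069/270 15403/3600 5371/1200 937/180
14263/3600 11479/3000 13769/3000 16793/3600
1337/360 1567/400 14363/3600 5087/1080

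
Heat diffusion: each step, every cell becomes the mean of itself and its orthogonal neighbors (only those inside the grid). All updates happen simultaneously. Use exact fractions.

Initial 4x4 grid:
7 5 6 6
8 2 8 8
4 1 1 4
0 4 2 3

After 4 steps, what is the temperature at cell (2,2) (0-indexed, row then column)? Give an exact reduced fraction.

Answer: 15083/4000

Derivation:
Step 1: cell (2,2) = 16/5
Step 2: cell (2,2) = 171/50
Step 3: cell (2,2) = 59/16
Step 4: cell (2,2) = 15083/4000
Full grid after step 4:
  333697/64800 1147861/216000 1183813/216000 73469/12960
  492683/108000 824359/180000 875671/180000 545159/108000
  384311/108000 642847/180000 15083/4000 29549/7200
  192409/64800 627877/216000 9023/2880 73987/21600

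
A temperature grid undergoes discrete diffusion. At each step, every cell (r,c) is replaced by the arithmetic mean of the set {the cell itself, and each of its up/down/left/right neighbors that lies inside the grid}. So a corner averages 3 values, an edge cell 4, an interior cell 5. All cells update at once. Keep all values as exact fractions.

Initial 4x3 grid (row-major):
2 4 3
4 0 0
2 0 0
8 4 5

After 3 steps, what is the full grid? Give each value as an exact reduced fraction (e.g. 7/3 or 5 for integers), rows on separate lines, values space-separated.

After step 1:
  10/3 9/4 7/3
  2 8/5 3/4
  7/2 6/5 5/4
  14/3 17/4 3
After step 2:
  91/36 571/240 16/9
  313/120 39/25 89/60
  341/120 59/25 31/20
  149/36 787/240 17/6
After step 3:
  5411/2160 29681/14400 4061/2160
  1073/450 12469/6000 2867/1800
  5377/1800 13909/6000 617/300
  7387/2160 45401/14400 613/240

Answer: 5411/2160 29681/14400 4061/2160
1073/450 12469/6000 2867/1800
5377/1800 13909/6000 617/300
7387/2160 45401/14400 613/240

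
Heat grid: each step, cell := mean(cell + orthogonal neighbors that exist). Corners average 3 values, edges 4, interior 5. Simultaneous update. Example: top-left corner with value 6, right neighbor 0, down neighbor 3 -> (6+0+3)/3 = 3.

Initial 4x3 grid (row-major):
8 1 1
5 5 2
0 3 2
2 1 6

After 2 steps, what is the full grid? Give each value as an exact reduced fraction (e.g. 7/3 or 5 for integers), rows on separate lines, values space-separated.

After step 1:
  14/3 15/4 4/3
  9/2 16/5 5/2
  5/2 11/5 13/4
  1 3 3
After step 2:
  155/36 259/80 91/36
  223/60 323/100 617/240
  51/20 283/100 219/80
  13/6 23/10 37/12

Answer: 155/36 259/80 91/36
223/60 323/100 617/240
51/20 283/100 219/80
13/6 23/10 37/12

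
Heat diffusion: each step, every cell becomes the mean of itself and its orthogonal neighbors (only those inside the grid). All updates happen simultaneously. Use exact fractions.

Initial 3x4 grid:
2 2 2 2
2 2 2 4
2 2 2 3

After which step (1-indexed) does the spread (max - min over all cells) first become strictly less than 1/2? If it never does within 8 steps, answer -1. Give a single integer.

Answer: 4

Derivation:
Step 1: max=3, min=2, spread=1
Step 2: max=649/240, min=2, spread=169/240
Step 3: max=467/180, min=2, spread=107/180
Step 4: max=11969/4800, min=3047/1500, spread=11093/24000
  -> spread < 1/2 first at step 4
Step 5: max=6343129/2592000, min=222241/108000, spread=201869/518400
Step 6: max=373579471/155520000, min=45097573/21600000, spread=244384727/777600000
Step 7: max=7380995863/3110400000, min=410479243/194400000, spread=3614791/13824000
Step 8: max=1314389368751/559872000000, min=55283873921/25920000000, spread=601288460287/2799360000000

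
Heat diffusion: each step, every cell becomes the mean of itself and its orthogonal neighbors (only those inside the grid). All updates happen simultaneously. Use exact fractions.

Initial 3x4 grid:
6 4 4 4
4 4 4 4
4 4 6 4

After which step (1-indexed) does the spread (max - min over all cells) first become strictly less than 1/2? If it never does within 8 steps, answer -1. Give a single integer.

Step 1: max=14/3, min=4, spread=2/3
Step 2: max=41/9, min=4, spread=5/9
Step 3: max=2371/540, min=1499/360, spread=49/216
  -> spread < 1/2 first at step 3
Step 4: max=283669/64800, min=45169/10800, spread=2531/12960
Step 5: max=112793089/25920000, min=457391/108000, spread=3019249/25920000
Step 6: max=112556711/25920000, min=41279051/9720000, spread=297509/3110400
Step 7: max=404404799209/93312000000, min=621885521/145800000, spread=6398065769/93312000000
Step 8: max=1212481464773/279936000000, min=24917378951/5832000000, spread=131578201/2239488000

Answer: 3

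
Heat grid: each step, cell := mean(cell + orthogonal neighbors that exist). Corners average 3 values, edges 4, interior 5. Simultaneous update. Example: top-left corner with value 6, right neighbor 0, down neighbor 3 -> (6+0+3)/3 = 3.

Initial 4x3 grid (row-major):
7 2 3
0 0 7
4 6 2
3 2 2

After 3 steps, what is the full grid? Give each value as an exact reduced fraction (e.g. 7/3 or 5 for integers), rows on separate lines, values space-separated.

After step 1:
  3 3 4
  11/4 3 3
  13/4 14/5 17/4
  3 13/4 2
After step 2:
  35/12 13/4 10/3
  3 291/100 57/16
  59/20 331/100 241/80
  19/6 221/80 19/6
After step 3:
  55/18 1241/400 487/144
  3533/1200 6413/2000 7691/2400
  233/75 2989/1000 7831/2400
  2131/720 14887/4800 1073/360

Answer: 55/18 1241/400 487/144
3533/1200 6413/2000 7691/2400
233/75 2989/1000 7831/2400
2131/720 14887/4800 1073/360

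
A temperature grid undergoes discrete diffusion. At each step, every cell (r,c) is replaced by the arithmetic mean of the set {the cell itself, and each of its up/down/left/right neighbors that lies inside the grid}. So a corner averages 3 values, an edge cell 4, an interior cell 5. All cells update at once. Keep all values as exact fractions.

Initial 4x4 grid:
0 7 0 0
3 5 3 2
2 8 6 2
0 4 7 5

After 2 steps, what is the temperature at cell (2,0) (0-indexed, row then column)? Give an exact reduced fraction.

Answer: 51/16

Derivation:
Step 1: cell (2,0) = 13/4
Step 2: cell (2,0) = 51/16
Full grid after step 2:
  53/18 421/120 281/120 59/36
  857/240 189/50 357/100 281/120
  51/16 117/25 453/100 461/120
  10/3 69/16 1207/240 167/36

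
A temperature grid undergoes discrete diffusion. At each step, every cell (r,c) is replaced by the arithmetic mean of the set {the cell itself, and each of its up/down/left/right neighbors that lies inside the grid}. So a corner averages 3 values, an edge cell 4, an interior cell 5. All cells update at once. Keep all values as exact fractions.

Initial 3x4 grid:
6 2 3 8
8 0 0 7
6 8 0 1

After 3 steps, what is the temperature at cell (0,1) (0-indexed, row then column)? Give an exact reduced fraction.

Step 1: cell (0,1) = 11/4
Step 2: cell (0,1) = 56/15
Step 3: cell (0,1) = 3367/900
Full grid after step 3:
  1207/270 3367/900 1467/400 139/36
  16493/3600 23533/6000 19393/6000 3167/900
  10631/2160 27761/7200 22981/7200 1331/432

Answer: 3367/900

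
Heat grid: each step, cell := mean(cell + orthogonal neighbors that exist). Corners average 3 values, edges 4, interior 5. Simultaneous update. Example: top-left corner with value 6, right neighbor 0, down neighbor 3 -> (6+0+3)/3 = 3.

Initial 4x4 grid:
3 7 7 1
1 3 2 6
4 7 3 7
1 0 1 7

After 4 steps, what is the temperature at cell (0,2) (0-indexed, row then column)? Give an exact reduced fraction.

Step 1: cell (0,2) = 17/4
Step 2: cell (0,2) = 1087/240
Step 3: cell (0,2) = 30877/7200
Step 4: cell (0,2) = 924799/216000
Full grid after step 4:
  246031/64800 864607/216000 924799/216000 71383/16200
  379811/108000 680893/180000 186193/45000 951949/216000
  332663/108000 764/225 234941/60000 307159/72000
  5732/2025 336113/108000 132707/36000 9863/2400

Answer: 924799/216000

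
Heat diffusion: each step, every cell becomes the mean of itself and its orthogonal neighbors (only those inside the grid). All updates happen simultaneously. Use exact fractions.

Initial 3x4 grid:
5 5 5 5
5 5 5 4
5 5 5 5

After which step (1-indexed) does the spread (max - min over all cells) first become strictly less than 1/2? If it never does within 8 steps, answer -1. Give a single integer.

Answer: 1

Derivation:
Step 1: max=5, min=14/3, spread=1/3
  -> spread < 1/2 first at step 1
Step 2: max=5, min=1133/240, spread=67/240
Step 3: max=5, min=10363/2160, spread=437/2160
Step 4: max=4991/1000, min=4162469/864000, spread=29951/172800
Step 5: max=16796/3375, min=37664179/7776000, spread=206761/1555200
Step 6: max=26834329/5400000, min=15095804429/3110400000, spread=14430763/124416000
Step 7: max=2142347273/432000000, min=908012258311/186624000000, spread=139854109/1492992000
Step 8: max=192548771023/38880000000, min=54564728109749/11197440000000, spread=7114543559/89579520000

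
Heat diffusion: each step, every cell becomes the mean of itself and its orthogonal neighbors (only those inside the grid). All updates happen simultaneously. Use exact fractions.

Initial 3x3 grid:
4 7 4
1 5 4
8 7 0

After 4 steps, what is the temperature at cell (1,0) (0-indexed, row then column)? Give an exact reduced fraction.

Step 1: cell (1,0) = 9/2
Step 2: cell (1,0) = 559/120
Step 3: cell (1,0) = 33503/7200
Step 4: cell (1,0) = 2007691/432000
Full grid after step 4:
  99391/21600 163193/36000 21173/4800
  2007691/432000 540853/120000 3787507/864000
  301373/64800 163193/36000 565271/129600

Answer: 2007691/432000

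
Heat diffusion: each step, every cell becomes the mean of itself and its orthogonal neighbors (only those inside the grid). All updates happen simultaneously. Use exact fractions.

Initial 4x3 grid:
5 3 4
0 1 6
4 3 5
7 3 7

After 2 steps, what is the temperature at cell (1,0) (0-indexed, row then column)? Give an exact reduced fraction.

Answer: 169/60

Derivation:
Step 1: cell (1,0) = 5/2
Step 2: cell (1,0) = 169/60
Full grid after step 2:
  101/36 257/80 139/36
  169/60 311/100 971/240
  52/15 391/100 349/80
  79/18 67/15 61/12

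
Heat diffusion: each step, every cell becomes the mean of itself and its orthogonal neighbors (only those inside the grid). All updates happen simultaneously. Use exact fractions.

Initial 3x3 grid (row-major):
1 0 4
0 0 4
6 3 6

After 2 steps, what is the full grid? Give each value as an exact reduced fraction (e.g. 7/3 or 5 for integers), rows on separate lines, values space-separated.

Answer: 10/9 113/80 89/36
389/240 233/100 119/40
17/6 749/240 139/36

Derivation:
After step 1:
  1/3 5/4 8/3
  7/4 7/5 7/2
  3 15/4 13/3
After step 2:
  10/9 113/80 89/36
  389/240 233/100 119/40
  17/6 749/240 139/36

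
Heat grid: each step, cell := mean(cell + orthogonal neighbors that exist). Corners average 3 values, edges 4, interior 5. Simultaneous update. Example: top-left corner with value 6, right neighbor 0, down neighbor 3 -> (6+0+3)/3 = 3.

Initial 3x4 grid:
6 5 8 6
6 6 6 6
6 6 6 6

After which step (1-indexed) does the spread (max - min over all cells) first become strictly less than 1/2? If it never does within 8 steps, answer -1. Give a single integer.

Answer: 3

Derivation:
Step 1: max=20/3, min=17/3, spread=1
Step 2: max=767/120, min=88/15, spread=21/40
Step 3: max=6827/1080, min=1069/180, spread=413/1080
  -> spread < 1/2 first at step 3
Step 4: max=201761/32400, min=322141/54000, spread=21191/81000
Step 5: max=6036167/972000, min=215431/36000, spread=21953/97200
Step 6: max=90030517/14580000, min=58407203/9720000, spread=193577/1166400
Step 7: max=1347272507/218700000, min=3510062777/583200000, spread=9919669/69984000
Step 8: max=322472264377/52488000000, min=70365687431/11664000000, spread=18645347/167961600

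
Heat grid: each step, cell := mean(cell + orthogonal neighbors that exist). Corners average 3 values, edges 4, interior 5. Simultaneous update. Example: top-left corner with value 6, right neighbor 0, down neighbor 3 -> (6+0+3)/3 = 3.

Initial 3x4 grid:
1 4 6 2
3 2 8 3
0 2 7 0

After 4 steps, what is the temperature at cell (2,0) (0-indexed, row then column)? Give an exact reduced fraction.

Answer: 7003/2592

Derivation:
Step 1: cell (2,0) = 5/3
Step 2: cell (2,0) = 71/36
Step 3: cell (2,0) = 2699/1080
Step 4: cell (2,0) = 7003/2592
Full grid after step 4:
  953/324 148007/43200 33379/8640 103957/25920
  243029/86400 58769/18000 91237/24000 45173/11520
  7003/2592 68341/21600 15667/4320 98927/25920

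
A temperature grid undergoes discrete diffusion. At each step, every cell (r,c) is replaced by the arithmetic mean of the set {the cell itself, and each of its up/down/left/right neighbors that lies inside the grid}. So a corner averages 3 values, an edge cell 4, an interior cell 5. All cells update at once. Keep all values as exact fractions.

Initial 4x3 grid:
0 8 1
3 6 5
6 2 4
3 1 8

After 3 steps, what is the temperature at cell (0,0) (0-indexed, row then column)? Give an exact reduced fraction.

Step 1: cell (0,0) = 11/3
Step 2: cell (0,0) = 67/18
Step 3: cell (0,0) = 2137/540
Full grid after step 3:
  2137/540 57967/14400 4649/1080
  27481/7200 24953/6000 30481/7200
  27071/7200 11789/3000 30671/7200
  7763/2160 27811/7200 8753/2160

Answer: 2137/540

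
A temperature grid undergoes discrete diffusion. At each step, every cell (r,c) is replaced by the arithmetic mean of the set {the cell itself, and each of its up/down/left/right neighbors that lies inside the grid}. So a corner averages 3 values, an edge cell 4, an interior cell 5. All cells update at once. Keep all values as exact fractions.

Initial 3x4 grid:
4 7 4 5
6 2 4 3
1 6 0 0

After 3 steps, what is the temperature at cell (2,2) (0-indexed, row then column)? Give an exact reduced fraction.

Step 1: cell (2,2) = 5/2
Step 2: cell (2,2) = 167/80
Step 3: cell (2,2) = 2279/800
Full grid after step 3:
  1003/216 30241/7200 9937/2400 283/80
  18839/4800 8061/2000 1579/500 3731/1200
  409/108 22241/7200 2279/800 1657/720

Answer: 2279/800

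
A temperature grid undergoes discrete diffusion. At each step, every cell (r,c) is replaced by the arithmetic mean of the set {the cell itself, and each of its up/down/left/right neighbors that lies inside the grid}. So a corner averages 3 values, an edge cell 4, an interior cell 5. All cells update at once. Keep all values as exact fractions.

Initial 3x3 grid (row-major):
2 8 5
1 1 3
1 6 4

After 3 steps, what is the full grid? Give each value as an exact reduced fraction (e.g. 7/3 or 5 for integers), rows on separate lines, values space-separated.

After step 1:
  11/3 4 16/3
  5/4 19/5 13/4
  8/3 3 13/3
After step 2:
  107/36 21/5 151/36
  683/240 153/50 1003/240
  83/36 69/20 127/36
After step 3:
  7213/2160 541/150 9053/2160
  40261/14400 3547/1000 53861/14400
  6193/2160 3703/1200 8033/2160

Answer: 7213/2160 541/150 9053/2160
40261/14400 3547/1000 53861/14400
6193/2160 3703/1200 8033/2160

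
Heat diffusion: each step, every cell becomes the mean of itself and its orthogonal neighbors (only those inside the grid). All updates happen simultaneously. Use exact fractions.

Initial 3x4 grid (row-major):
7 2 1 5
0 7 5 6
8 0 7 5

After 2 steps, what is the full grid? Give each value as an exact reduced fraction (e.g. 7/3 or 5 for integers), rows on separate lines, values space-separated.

Answer: 17/4 133/40 167/40 25/6
419/120 93/20 83/20 409/80
41/9 913/240 419/80 31/6

Derivation:
After step 1:
  3 17/4 13/4 4
  11/2 14/5 26/5 21/4
  8/3 11/2 17/4 6
After step 2:
  17/4 133/40 167/40 25/6
  419/120 93/20 83/20 409/80
  41/9 913/240 419/80 31/6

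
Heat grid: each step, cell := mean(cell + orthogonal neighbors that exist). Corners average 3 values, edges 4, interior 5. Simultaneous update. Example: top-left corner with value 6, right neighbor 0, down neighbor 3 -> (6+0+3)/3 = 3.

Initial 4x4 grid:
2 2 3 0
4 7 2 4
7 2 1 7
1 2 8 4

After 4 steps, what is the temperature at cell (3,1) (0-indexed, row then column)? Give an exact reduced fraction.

Step 1: cell (3,1) = 13/4
Step 2: cell (3,1) = 53/15
Step 3: cell (3,1) = 1667/450
Step 4: cell (3,1) = 10207/2700
Full grid after step 4:
  225721/64800 695521/216000 660881/216000 96319/32400
  383513/108000 631483/180000 300973/90000 729401/216000
  79529/21600 329761/90000 685937/180000 846257/216000
  118051/32400 10207/2700 54407/13500 272027/64800

Answer: 10207/2700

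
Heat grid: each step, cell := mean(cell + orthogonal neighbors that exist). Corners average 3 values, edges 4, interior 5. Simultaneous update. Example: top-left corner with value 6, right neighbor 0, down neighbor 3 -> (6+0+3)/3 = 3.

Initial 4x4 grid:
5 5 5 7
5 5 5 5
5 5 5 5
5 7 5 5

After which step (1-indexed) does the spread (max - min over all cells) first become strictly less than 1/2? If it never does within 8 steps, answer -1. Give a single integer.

Answer: 3

Derivation:
Step 1: max=17/3, min=5, spread=2/3
Step 2: max=50/9, min=5, spread=5/9
Step 3: max=2911/540, min=121/24, spread=377/1080
  -> spread < 1/2 first at step 3
Step 4: max=17243/3240, min=6101/1200, spread=7703/32400
Step 5: max=2568643/486000, min=552301/108000, spread=166577/972000
Step 6: max=76670347/14580000, min=16653071/3240000, spread=692611/5832000
Step 7: max=2294432281/437400000, min=11139601/2160000, spread=77326157/874800000
Step 8: max=114576732959/21870000000, min=15079488103/2916000000, spread=2961144373/43740000000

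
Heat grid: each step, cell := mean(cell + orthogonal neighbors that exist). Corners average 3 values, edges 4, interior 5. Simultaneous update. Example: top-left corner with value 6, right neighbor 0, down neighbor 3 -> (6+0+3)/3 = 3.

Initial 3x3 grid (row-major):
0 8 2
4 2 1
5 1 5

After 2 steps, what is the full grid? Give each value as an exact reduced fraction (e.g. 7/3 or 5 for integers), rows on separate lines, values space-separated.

After step 1:
  4 3 11/3
  11/4 16/5 5/2
  10/3 13/4 7/3
After step 2:
  13/4 52/15 55/18
  797/240 147/50 117/40
  28/9 727/240 97/36

Answer: 13/4 52/15 55/18
797/240 147/50 117/40
28/9 727/240 97/36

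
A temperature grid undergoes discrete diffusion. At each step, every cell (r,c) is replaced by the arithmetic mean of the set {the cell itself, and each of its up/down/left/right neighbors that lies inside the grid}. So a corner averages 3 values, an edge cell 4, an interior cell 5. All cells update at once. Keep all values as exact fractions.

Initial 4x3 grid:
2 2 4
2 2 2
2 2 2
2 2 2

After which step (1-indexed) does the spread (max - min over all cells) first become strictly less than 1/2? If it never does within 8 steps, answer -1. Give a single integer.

Answer: 3

Derivation:
Step 1: max=8/3, min=2, spread=2/3
Step 2: max=23/9, min=2, spread=5/9
Step 3: max=257/108, min=2, spread=41/108
  -> spread < 1/2 first at step 3
Step 4: max=30137/12960, min=2, spread=4217/12960
Step 5: max=1764349/777600, min=7279/3600, spread=38417/155520
Step 6: max=104512211/46656000, min=146597/72000, spread=1903471/9331200
Step 7: max=6199709089/2799360000, min=4435759/2160000, spread=18038617/111974400
Step 8: max=369191382851/167961600000, min=401726759/194400000, spread=883978523/6718464000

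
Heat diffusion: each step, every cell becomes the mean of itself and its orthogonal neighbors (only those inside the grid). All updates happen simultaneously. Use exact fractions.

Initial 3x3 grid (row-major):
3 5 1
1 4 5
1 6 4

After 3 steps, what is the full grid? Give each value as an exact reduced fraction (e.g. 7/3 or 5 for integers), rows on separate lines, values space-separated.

After step 1:
  3 13/4 11/3
  9/4 21/5 7/2
  8/3 15/4 5
After step 2:
  17/6 847/240 125/36
  727/240 339/100 491/120
  26/9 937/240 49/12
After step 3:
  1127/360 47609/14400 7987/2160
  43709/14400 21533/6000 27067/7200
  442/135 51359/14400 2899/720

Answer: 1127/360 47609/14400 7987/2160
43709/14400 21533/6000 27067/7200
442/135 51359/14400 2899/720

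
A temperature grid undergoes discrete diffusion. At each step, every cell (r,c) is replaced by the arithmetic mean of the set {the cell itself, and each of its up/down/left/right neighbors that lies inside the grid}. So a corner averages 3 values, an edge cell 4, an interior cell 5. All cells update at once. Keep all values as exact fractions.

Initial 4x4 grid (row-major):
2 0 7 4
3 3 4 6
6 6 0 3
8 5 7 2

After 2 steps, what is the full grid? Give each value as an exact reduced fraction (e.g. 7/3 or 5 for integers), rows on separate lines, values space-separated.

Answer: 49/18 697/240 197/48 41/9
847/240 177/50 96/25 25/6
235/48 469/100 73/20 15/4
223/36 61/12 9/2 41/12

Derivation:
After step 1:
  5/3 3 15/4 17/3
  7/2 16/5 4 17/4
  23/4 4 4 11/4
  19/3 13/2 7/2 4
After step 2:
  49/18 697/240 197/48 41/9
  847/240 177/50 96/25 25/6
  235/48 469/100 73/20 15/4
  223/36 61/12 9/2 41/12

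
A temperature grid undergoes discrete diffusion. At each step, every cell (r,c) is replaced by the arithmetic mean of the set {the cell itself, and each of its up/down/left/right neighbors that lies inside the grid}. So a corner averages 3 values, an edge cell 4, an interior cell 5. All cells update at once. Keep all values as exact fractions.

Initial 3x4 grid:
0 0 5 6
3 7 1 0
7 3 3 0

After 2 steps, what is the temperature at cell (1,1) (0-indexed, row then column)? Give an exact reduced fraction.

Answer: 73/20

Derivation:
Step 1: cell (1,1) = 14/5
Step 2: cell (1,1) = 73/20
Full grid after step 2:
  11/4 49/20 193/60 101/36
  743/240 73/20 5/2 577/240
  163/36 833/240 219/80 3/2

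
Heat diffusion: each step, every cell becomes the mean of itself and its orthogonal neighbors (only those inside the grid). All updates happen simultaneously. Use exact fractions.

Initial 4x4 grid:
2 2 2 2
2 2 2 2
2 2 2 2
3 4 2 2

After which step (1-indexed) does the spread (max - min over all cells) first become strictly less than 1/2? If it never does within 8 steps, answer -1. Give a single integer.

Answer: 4

Derivation:
Step 1: max=3, min=2, spread=1
Step 2: max=8/3, min=2, spread=2/3
Step 3: max=929/360, min=2, spread=209/360
Step 4: max=26699/10800, min=2, spread=5099/10800
  -> spread < 1/2 first at step 4
Step 5: max=783017/324000, min=9079/4500, spread=129329/324000
Step 6: max=22987343/9720000, min=68543/33750, spread=3246959/9720000
Step 7: max=679505279/291600000, min=2213167/1080000, spread=81950189/291600000
Step 8: max=20126007899/8748000000, min=100337341/48600000, spread=2065286519/8748000000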